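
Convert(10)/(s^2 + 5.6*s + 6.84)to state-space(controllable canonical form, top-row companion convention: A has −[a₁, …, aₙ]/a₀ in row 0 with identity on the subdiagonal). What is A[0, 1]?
Reachable canonical form for den = s^2 + 5.6*s + 6.84: top row of A = -[a₁,a₂,...,aₙ]/a₀, ones on the subdiagonal, zeros elsewhere.
A = [[-5.6, -6.84], [1, 0]].
A[0,1] = -6.84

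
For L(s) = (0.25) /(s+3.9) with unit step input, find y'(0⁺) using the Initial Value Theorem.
IVT: y'(0⁺) = lim_{s→∞} s²·Y(s) = lim_{s→∞} s·L(s).
deg(num) = 0, deg(den) = 1, relative degree = 1, so s·L(s) → (leading num)/(leading den) = 0.25/1 = 0.25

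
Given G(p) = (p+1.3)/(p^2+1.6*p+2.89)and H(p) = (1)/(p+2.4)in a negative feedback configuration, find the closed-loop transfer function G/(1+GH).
Closed-loop T = G/(1+GH).
Numerator: G_num * H_den = p^2 + 3.7*p + 3.12.
Denominator: G_den * H_den + G_num * H_num = (p^3 + 4*p^2 + 6.73*p + 6.936) + (p + 1.3) = p^3 + 4*p^2 + 7.73*p + 8.236.
T(p) = (p^2 + 3.7*p + 3.12)/(p^3 + 4*p^2 + 7.73*p + 8.236)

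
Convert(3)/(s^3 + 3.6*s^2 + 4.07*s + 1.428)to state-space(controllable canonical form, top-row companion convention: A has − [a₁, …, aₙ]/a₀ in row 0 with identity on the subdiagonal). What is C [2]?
Reachable canonical form: C = numerator coefficients (right-aligned, zero-padded to length n).
num = 3, C = [[0, 0, 3]].
C[2] = 3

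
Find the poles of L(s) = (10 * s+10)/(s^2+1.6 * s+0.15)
Set denominator = 0: s^2 + 1.6*s + 0.15 = (s + 0.1)(s + 1.5) = 0 → Poles: -0.1, -1.5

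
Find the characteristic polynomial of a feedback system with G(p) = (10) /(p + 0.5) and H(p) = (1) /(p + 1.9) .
Characteristic poly = G_den * H_den + G_num * H_num = (p^2 + 2.4*p + 0.95) + (10) = p^2 + 2.4*p + 10.95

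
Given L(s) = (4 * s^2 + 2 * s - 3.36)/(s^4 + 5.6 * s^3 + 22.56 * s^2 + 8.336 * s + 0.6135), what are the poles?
Set denominator = 0: s^4 + 5.6*s^3 + 22.56*s^2 + 8.336*s + 0.6135 = (s + 0.3)(s + 0.1)(s^2 + 5.2*s + 20.45) = 0 → Poles: -0.1, -0.3, -2.6 + 3.7j, -2.6 - 3.7j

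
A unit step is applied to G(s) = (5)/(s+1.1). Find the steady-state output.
FVT: lim_{t→∞} y(t) = lim_{s→0} s*Y(s) where Y(s) = G(s)/s.
= lim_{s→0} G(s) = G(0) = num(0)/den(0) = 5/1.1 = 4.545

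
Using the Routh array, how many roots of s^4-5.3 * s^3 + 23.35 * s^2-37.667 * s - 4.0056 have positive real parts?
Routh array:
s^4: [1, 23.35, -4.0056]; s^3: [-5.3, -37.667]; s^2: [16.243, -4.0056]; s^1: [-38.974]; s^0: [-4.0056]
First column: [1, -5.3, 16.243, -38.974, -4.0056]. Sign changes = RHP roots = 3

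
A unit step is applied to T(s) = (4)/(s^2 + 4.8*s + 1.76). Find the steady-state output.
FVT: lim_{t→∞} y(t) = lim_{s→0} s*Y(s) where Y(s) = T(s)/s.
= lim_{s→0} T(s) = T(0) = num(0)/den(0) = 4/1.76 = 2.273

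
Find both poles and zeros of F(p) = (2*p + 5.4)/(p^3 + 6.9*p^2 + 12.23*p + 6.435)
Set denominator = 0: p^3 + 6.9*p^2 + 12.23*p + 6.435 = (p + 1.3)(p + 1.1)(p + 4.5) = 0 → Poles: -1.1, -1.3, -4.5
Set numerator = 0: 2*p + 5.4 = 0 → Zeros: -2.7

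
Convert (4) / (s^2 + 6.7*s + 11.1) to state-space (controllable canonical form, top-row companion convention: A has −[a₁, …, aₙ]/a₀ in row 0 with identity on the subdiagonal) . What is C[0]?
Reachable canonical form: C = numerator coefficients (right-aligned, zero-padded to length n).
num = 4, C = [[0, 4]].
C[0] = 0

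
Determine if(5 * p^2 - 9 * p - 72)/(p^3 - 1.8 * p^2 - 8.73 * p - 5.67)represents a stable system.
Denominator: p^3 - 1.8*p^2 - 8.73*p - 5.67 = (p - 4.2)(p + 0.9)(p + 1.5). Poles: -0.9, -1.5, 4.2. All Re(p)<0: No (unstable)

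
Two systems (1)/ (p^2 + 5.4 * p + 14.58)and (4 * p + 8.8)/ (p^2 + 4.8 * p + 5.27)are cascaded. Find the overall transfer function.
Series: H = H₁ · H₂ = (n₁·n₂)/(d₁·d₂).
Num: n₁·n₂ = 4*p + 8.8. Den: d₁·d₂ = p^4 + 10.2*p^3 + 45.77*p^2 + 98.442*p + 76.8366.
H(p) = (4*p + 8.8)/(p^4 + 10.2*p^3 + 45.77*p^2 + 98.442*p + 76.8366)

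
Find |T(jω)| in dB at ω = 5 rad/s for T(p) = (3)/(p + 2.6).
Substitute p = j*5: T(j5) = 0.245592 - 0.472292j.
|T(j5)| = sqrt(Re² + Im²) = 0.5323.
20*log₁₀(0.5323) = -5.48 dB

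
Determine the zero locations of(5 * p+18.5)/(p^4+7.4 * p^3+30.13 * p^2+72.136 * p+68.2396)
Set numerator = 0: 5*p + 18.5 = 0 → Zeros: -3.7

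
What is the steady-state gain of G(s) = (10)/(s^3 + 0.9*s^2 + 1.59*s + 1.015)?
DC gain = G(0) = num(0)/den(0) = 10/1.015 = 9.852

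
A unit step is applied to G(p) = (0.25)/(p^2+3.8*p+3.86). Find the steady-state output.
FVT: lim_{t→∞} y(t) = lim_{p→0} p*Y(p) where Y(p) = G(p)/p.
= lim_{p→0} G(p) = G(0) = num(0)/den(0) = 0.25/3.86 = 0.06477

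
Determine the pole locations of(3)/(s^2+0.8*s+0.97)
Set denominator = 0: s^2 + 0.8*s + 0.97 = 0 → Poles: -0.4 + 0.9j, -0.4 - 0.9j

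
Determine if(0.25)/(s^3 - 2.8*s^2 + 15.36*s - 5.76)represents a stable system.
Denominator: s^3 - 2.8*s^2 + 15.36*s - 5.76 = (s - 0.4)(s^2 - 2.4*s + 14.4). Poles: 0.4, 1.2 + 3.6j, 1.2 - 3.6j. All Re(p)<0: No (unstable)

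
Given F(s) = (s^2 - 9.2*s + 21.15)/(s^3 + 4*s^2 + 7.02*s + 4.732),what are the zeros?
Set numerator = 0: s^2 - 9.2*s + 21.15 = (s - 4.7)(s - 4.5) = 0 → Zeros: 4.5, 4.7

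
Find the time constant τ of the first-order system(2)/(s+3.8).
First-order system: τ = -1/pole. Pole = -3.8. τ = -1/(-3.8) = 0.2632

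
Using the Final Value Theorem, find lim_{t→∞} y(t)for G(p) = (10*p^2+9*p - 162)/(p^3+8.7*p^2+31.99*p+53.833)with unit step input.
FVT: lim_{t→∞} y(t) = lim_{p→0} p*Y(p) where Y(p) = G(p)/p.
= lim_{p→0} G(p) = G(0) = num(0)/den(0) = -162/53.833 = -3.009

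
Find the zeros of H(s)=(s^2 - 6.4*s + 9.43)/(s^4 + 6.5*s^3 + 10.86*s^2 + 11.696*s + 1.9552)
Set numerator = 0: s^2 - 6.4*s + 9.43 = (s - 2.3)(s - 4.1) = 0 → Zeros: 2.3, 4.1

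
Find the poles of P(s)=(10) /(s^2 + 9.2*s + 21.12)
Set denominator = 0: s^2 + 9.2*s + 21.12 = (s + 4.8)(s + 4.4) = 0 → Poles: -4.4, -4.8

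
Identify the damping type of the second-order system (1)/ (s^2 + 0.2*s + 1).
Standard form: ωn²/(s²+2ζωn·s+ωn²) gives ωn=1, ζ=0.1.
Underdamped (ζ = 0.1 < 1)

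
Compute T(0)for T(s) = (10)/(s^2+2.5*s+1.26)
DC gain = T(0) = num(0)/den(0) = 10/1.26 = 7.937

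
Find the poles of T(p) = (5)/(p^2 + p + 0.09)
Set denominator = 0: p^2 + p + 0.09 = (p + 0.9)(p + 0.1) = 0 → Poles: -0.1, -0.9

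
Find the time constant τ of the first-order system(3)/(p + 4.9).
First-order system: τ = -1/pole. Pole = -4.9. τ = -1/(-4.9) = 0.2041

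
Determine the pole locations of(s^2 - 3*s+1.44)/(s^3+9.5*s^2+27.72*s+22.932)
Set denominator = 0: s^3 + 9.5*s^2 + 27.72*s + 22.932 = (s + 3.9)(s + 1.4)(s + 4.2) = 0 → Poles: -1.4, -3.9, -4.2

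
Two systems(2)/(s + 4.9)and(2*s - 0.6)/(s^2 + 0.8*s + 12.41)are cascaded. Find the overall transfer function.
Series: H = H₁ · H₂ = (n₁·n₂)/(d₁·d₂).
Num: n₁·n₂ = 4*s - 1.2. Den: d₁·d₂ = s^3 + 5.7*s^2 + 16.33*s + 60.809.
H(s) = (4*s - 1.2)/(s^3 + 5.7*s^2 + 16.33*s + 60.809)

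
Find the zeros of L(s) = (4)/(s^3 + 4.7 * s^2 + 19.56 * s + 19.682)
Numerator is a nonzero constant (4) → Zeros: none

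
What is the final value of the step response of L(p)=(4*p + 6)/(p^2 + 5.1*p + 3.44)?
FVT: lim_{t→∞} y(t) = lim_{p→0} p*Y(p) where Y(p) = L(p)/p.
= lim_{p→0} L(p) = L(0) = num(0)/den(0) = 6/3.44 = 1.744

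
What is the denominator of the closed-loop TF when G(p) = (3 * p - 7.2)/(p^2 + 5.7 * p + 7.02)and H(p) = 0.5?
Characteristic poly = G_den * H_den + G_num * H_num = (p^2 + 5.7*p + 7.02) + (1.5*p - 3.6) = p^2 + 7.2*p + 3.42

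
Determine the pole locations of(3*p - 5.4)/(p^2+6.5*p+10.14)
Set denominator = 0: p^2 + 6.5*p + 10.14 = (p + 2.6)(p + 3.9) = 0 → Poles: -2.6, -3.9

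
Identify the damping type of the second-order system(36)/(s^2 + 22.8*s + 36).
Standard form: ωn²/(s²+2ζωn·s+ωn²) gives ωn=6, ζ=1.9.
Overdamped (ζ = 1.9 > 1)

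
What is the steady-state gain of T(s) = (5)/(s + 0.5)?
DC gain = T(0) = num(0)/den(0) = 5/0.5 = 10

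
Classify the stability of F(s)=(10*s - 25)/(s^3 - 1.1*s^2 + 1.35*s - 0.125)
Denominator: s^3 - 1.1*s^2 + 1.35*s - 0.125 = (s - 0.1)(s^2 - s + 1.25). Poles: 0.1, 0.5 + 1j, 0.5 - 1j. Unstable (3 pole(s) in RHP)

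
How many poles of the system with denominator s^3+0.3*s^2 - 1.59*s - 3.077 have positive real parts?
s^3 + 0.3*s^2 - 1.59*s - 3.077 = (s - 1.7)(s^2 + 2*s + 1.81). Poles: -1 + 0.9j, -1 - 0.9j, 1.7. RHP poles (Re>0): 1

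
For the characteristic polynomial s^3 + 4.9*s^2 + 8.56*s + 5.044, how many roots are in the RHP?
s^3 + 4.9*s^2 + 8.56*s + 5.044 = (s + 1.3)(s^2 + 3.6*s + 3.88). Poles: -1.3, -1.8 + 0.8j, -1.8 - 0.8j. RHP poles (Re>0): 0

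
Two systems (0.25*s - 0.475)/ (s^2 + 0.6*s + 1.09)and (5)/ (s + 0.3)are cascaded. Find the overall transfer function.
Series: H = H₁ · H₂ = (n₁·n₂)/(d₁·d₂).
Num: n₁·n₂ = 1.25*s - 2.375. Den: d₁·d₂ = s^3 + 0.9*s^2 + 1.27*s + 0.327.
H(s) = (1.25*s - 2.375)/(s^3 + 0.9*s^2 + 1.27*s + 0.327)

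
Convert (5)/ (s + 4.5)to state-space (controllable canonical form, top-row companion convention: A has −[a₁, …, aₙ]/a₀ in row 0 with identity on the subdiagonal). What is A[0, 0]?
Reachable canonical form for den = s + 4.5: top row of A = -[a₁,a₂,...,aₙ]/a₀, ones on the subdiagonal, zeros elsewhere.
A = [[-4.5]].
A[0,0] = -4.5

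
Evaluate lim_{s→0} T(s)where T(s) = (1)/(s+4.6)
DC gain = T(0) = num(0)/den(0) = 1/4.6 = 0.2174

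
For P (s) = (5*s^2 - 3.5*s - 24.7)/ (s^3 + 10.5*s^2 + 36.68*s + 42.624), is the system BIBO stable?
Denominator: s^3 + 10.5*s^2 + 36.68*s + 42.624 = (s + 3.7)(s + 3.6)(s + 3.2). Poles: -3.2, -3.6, -3.7. All Re(p)<0: Yes (stable)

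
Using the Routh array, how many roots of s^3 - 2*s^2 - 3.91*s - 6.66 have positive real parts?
Routh array:
s^3: [1, -3.91]; s^2: [-2, -6.66]; s^1: [-7.24]; s^0: [-6.66]
First column: [1, -2, -7.24, -6.66]. Sign changes = RHP roots = 1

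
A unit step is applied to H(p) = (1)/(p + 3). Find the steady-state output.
FVT: lim_{t→∞} y(t) = lim_{p→0} p*Y(p) where Y(p) = H(p)/p.
= lim_{p→0} H(p) = H(0) = num(0)/den(0) = 1/3 = 0.3333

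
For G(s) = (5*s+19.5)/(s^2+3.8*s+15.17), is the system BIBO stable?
Denominator: s^2 + 3.8*s + 15.17. Poles: -1.9 + 3.4j, -1.9 - 3.4j. All Re(p)<0: Yes (stable)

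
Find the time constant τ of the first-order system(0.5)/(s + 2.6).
First-order system: τ = -1/pole. Pole = -2.6. τ = -1/(-2.6) = 0.3846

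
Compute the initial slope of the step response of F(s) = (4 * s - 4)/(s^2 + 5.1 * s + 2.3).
IVT: y'(0⁺) = lim_{s→∞} s²·Y(s) = lim_{s→∞} s·F(s).
deg(num) = 1, deg(den) = 2, relative degree = 1, so s·F(s) → (leading num)/(leading den) = 4/1 = 4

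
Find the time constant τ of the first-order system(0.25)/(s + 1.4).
First-order system: τ = -1/pole. Pole = -1.4. τ = -1/(-1.4) = 0.7143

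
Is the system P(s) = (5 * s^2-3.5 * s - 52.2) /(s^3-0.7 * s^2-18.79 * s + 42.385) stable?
Denominator: s^3 - 0.7*s^2 - 18.79*s + 42.385 = (s + 4.9)(s^2 - 5.6*s + 8.65). Poles: -4.9, 2.8 + 0.9j, 2.8 - 0.9j. All Re(p)<0: No (unstable)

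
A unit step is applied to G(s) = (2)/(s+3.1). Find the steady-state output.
FVT: lim_{t→∞} y(t) = lim_{s→0} s*Y(s) where Y(s) = G(s)/s.
= lim_{s→0} G(s) = G(0) = num(0)/den(0) = 2/3.1 = 0.6452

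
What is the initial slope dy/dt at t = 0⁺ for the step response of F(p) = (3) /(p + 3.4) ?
IVT: y'(0⁺) = lim_{p→∞} p²·Y(p) = lim_{p→∞} p·F(p).
deg(num) = 0, deg(den) = 1, relative degree = 1, so p·F(p) → (leading num)/(leading den) = 3/1 = 3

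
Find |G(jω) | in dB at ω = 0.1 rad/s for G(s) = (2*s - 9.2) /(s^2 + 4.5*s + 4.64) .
Substitute s = j*0.1: G(j0.1) = -1.96429 + 0.23411j.
|G(j0.1)| = sqrt(Re² + Im²) = 1.978.
20*log₁₀(1.978) = 5.93 dB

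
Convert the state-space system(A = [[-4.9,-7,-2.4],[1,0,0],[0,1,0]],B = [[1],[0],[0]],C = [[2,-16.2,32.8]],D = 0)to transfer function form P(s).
P(s) = C(sI - A)⁻¹B + D.
Characteristic polynomial det(sI - A) = s^3 + 4.9*s^2 + 7*s + 2.4.
Numerator from C·adj(sI-A)·B + D·det(sI-A) = 2*s^2 - 16.2*s + 32.8.
P(s) = (2*s^2 - 16.2*s + 32.8)/(s^3 + 4.9*s^2 + 7*s + 2.4)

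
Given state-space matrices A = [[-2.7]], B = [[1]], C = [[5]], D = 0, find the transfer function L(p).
L(p) = C(pI - A)⁻¹B + D.
Characteristic polynomial det(pI - A) = p + 2.7.
Numerator from C·adj(pI-A)·B + D·det(pI-A) = 5.
L(p) = (5)/(p + 2.7)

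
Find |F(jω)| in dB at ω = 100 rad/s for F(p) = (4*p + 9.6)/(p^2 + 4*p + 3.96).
Substitute p = j*100: F(j100) = 0.000639863 - 0.0399902j.
|F(j100)| = sqrt(Re² + Im²) = 0.04.
20*log₁₀(0.04) = -27.96 dB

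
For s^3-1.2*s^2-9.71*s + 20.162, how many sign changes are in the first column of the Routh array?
Routh array:
s^3: [1, -9.71]; s^2: [-1.2, 20.162]; s^1: [7.09167]; s^0: [20.162]
First column: [1, -1.2, 7.09167, 20.162]. Sign changes = 2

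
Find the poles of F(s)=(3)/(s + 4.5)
Set denominator = 0: s + 4.5 = 0 → Poles: -4.5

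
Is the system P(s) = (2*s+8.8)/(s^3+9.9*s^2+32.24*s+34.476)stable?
Denominator: s^3 + 9.9*s^2 + 32.24*s + 34.476 = (s + 2.6)(s + 3.4)(s + 3.9). Poles: -2.6, -3.4, -3.9. All Re(p)<0: Yes (stable)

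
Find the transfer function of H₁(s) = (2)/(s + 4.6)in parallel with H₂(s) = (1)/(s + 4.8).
Parallel: H = H₁ + H₂ = (n₁·d₂ + n₂·d₁)/(d₁·d₂).
n₁·d₂ = 2*s + 9.6. n₂·d₁ = s + 4.6. Sum = 3*s + 14.2. d₁·d₂ = s^2 + 9.4*s + 22.08.
H(s) = (3*s + 14.2)/(s^2 + 9.4*s + 22.08)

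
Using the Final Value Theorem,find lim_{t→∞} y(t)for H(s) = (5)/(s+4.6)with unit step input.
FVT: lim_{t→∞} y(t) = lim_{s→0} s*Y(s) where Y(s) = H(s)/s.
= lim_{s→0} H(s) = H(0) = num(0)/den(0) = 5/4.6 = 1.087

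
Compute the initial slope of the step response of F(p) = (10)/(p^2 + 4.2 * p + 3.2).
IVT: y'(0⁺) = lim_{p→∞} p²·Y(p) = lim_{p→∞} p·F(p).
deg(num) = 0, deg(den) = 2, relative degree = 2 ≥ 2, so p·F(p) → 0. Initial slope = 0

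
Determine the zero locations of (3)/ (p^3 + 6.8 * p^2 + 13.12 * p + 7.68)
Numerator is a nonzero constant (3) → Zeros: none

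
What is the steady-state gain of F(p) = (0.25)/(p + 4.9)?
DC gain = F(0) = num(0)/den(0) = 0.25/4.9 = 0.05102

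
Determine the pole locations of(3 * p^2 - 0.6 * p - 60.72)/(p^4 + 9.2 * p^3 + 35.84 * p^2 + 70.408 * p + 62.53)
Set denominator = 0: p^4 + 9.2*p^3 + 35.84*p^2 + 70.408*p + 62.53 = (p^2 + 3.4*p + 6.5)(p^2 + 5.8*p + 9.62) = 0 → Poles: -1.7 + 1.9j, -1.7 - 1.9j, -2.9 + 1.1j, -2.9 - 1.1j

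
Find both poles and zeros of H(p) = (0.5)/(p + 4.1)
Set denominator = 0: p + 4.1 = 0 → Poles: -4.1
Numerator is a nonzero constant (0.5) → Zeros: none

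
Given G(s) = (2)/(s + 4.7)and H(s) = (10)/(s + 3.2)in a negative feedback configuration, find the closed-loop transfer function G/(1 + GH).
Closed-loop T = G/(1+GH).
Numerator: G_num * H_den = 2*s + 6.4.
Denominator: G_den * H_den + G_num * H_num = (s^2 + 7.9*s + 15.04) + (20) = s^2 + 7.9*s + 35.04.
T(s) = (2*s + 6.4)/(s^2 + 7.9*s + 35.04)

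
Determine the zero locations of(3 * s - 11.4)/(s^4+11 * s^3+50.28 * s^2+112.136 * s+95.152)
Set numerator = 0: 3*s - 11.4 = 0 → Zeros: 3.8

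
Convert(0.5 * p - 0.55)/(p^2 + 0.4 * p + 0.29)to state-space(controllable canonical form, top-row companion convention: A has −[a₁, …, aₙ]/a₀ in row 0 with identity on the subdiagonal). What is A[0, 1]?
Reachable canonical form for den = p^2 + 0.4*p + 0.29: top row of A = -[a₁,a₂,...,aₙ]/a₀, ones on the subdiagonal, zeros elsewhere.
A = [[-0.4, -0.29], [1, 0]].
A[0,1] = -0.29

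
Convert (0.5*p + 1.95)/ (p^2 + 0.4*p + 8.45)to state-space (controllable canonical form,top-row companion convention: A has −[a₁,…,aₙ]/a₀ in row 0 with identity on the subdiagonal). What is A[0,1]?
Reachable canonical form for den = p^2 + 0.4*p + 8.45: top row of A = -[a₁,a₂,...,aₙ]/a₀, ones on the subdiagonal, zeros elsewhere.
A = [[-0.4, -8.45], [1, 0]].
A[0,1] = -8.45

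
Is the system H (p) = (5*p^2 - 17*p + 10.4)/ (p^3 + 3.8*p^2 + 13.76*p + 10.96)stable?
Denominator: p^3 + 3.8*p^2 + 13.76*p + 10.96 = (p + 1)(p^2 + 2.8*p + 10.96). Poles: -1, -1.4 + 3j, -1.4 - 3j. All Re(p)<0: Yes (stable)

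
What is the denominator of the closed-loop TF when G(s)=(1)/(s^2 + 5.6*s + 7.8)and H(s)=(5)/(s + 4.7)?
Characteristic poly = G_den * H_den + G_num * H_num = (s^3 + 10.3*s^2 + 34.12*s + 36.66) + (5) = s^3 + 10.3*s^2 + 34.12*s + 41.66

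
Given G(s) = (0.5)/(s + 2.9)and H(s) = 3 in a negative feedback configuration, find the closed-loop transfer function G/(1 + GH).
Closed-loop T = G/(1+GH).
Numerator: G_num * H_den = 0.5.
Denominator: G_den * H_den + G_num * H_num = (s + 2.9) + (1.5) = s + 4.4.
T(s) = (0.5)/(s + 4.4)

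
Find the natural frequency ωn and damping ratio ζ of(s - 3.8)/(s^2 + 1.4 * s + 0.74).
Underdamped: complex pole -0.7 + 0.5j. ωn = |pole| = 0.8602, ζ = -Re(pole)/ωn = 0.8137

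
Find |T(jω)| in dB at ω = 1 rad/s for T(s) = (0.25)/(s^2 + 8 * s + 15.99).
Substitute s = j*1: T(j1) = 0.0129806 - 0.0069276j.
|T(j1)| = sqrt(Re² + Im²) = 0.01471.
20*log₁₀(0.01471) = -36.65 dB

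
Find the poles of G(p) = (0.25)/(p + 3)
Set denominator = 0: p + 3 = 0 → Poles: -3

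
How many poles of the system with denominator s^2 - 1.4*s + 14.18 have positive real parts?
Poles: 0.7 + 3.7j, 0.7 - 3.7j. RHP poles (Re>0): 2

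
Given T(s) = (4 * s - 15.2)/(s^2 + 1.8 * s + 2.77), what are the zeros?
Set numerator = 0: 4*s - 15.2 = 0 → Zeros: 3.8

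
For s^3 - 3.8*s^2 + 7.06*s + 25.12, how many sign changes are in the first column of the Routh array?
Routh array:
s^3: [1, 7.06]; s^2: [-3.8, 25.12]; s^1: [13.6705]; s^0: [25.12]
First column: [1, -3.8, 13.6705, 25.12]. Sign changes = 2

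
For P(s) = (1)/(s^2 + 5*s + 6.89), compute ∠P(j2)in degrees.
Substitute s = j*2: P(j2) = 0.0266723 - 0.0922917j.
∠P(j2) = atan2(Im, Re) = atan2(-0.0922917, 0.0266723) = -73.88°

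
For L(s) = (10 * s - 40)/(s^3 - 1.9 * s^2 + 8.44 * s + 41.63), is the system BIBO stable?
Denominator: s^3 - 1.9*s^2 + 8.44*s + 41.63 = (s + 2.3)(s^2 - 4.2*s + 18.1). Poles: -2.3, 2.1 + 3.7j, 2.1 - 3.7j. All Re(p)<0: No (unstable)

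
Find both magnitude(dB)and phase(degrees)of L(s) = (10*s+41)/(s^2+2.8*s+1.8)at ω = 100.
Substitute s = j*100: L(j100) = -0.00129871 - 0.100054j.
|L| = 20*log₁₀(sqrt(Re²+Im²)) = -19.99 dB.
∠L = atan2(Im, Re) = -90.74°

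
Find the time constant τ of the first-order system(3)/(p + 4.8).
First-order system: τ = -1/pole. Pole = -4.8. τ = -1/(-4.8) = 0.2083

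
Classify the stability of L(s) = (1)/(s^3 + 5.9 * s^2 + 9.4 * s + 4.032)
Denominator: s^3 + 5.9*s^2 + 9.4*s + 4.032 = (s + 1.6)(s + 3.6)(s + 0.7). Poles: -0.7, -1.6, -3.6. Stable (all poles in LHP)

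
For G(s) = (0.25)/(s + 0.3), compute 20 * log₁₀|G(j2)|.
Substitute s = j*2: G(j2) = 0.0183374 - 0.122249j.
|G(j2)| = sqrt(Re² + Im²) = 0.1236.
20*log₁₀(0.1236) = -18.16 dB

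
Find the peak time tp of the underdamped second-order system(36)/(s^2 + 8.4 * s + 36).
Standard form: ωn²/(s²+2ζωn·s+ωn²) → ωn = 6, ζ = 0.7.
ωd = ωn·√(1-ζ²) = 6·√(1-0.7²) = 4.285.
tp = π/ωd = π/4.285 = 0.7332 s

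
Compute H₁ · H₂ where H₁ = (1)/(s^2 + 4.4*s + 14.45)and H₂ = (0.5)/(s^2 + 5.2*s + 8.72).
Series: H = H₁ · H₂ = (n₁·n₂)/(d₁·d₂).
Num: n₁·n₂ = 0.5. Den: d₁·d₂ = s^4 + 9.6*s^3 + 46.05*s^2 + 113.508*s + 126.004.
H(s) = (0.5)/(s^4 + 9.6*s^3 + 46.05*s^2 + 113.508*s + 126.004)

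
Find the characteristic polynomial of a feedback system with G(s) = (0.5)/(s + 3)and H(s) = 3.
Characteristic poly = G_den * H_den + G_num * H_num = (s + 3) + (1.5) = s + 4.5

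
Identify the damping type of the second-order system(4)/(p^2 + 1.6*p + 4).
Standard form: ωn²/(p²+2ζωn·p+ωn²) gives ωn=2, ζ=0.4.
Underdamped (ζ = 0.4 < 1)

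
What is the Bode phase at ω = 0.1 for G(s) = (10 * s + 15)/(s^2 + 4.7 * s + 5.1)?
Substitute s = j*0.1: G(j0.1) = 2.94003 - 0.0750124j.
∠G(j0.1) = atan2(Im, Re) = atan2(-0.0750124, 2.94003) = -1.46°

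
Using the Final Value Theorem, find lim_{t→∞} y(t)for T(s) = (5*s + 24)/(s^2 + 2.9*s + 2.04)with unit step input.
FVT: lim_{t→∞} y(t) = lim_{s→0} s*Y(s) where Y(s) = T(s)/s.
= lim_{s→0} T(s) = T(0) = num(0)/den(0) = 24/2.04 = 11.76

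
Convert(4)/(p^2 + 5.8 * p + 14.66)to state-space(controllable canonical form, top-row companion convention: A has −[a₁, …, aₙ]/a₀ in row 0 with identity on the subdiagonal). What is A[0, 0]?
Reachable canonical form for den = p^2 + 5.8*p + 14.66: top row of A = -[a₁,a₂,...,aₙ]/a₀, ones on the subdiagonal, zeros elsewhere.
A = [[-5.8, -14.66], [1, 0]].
A[0,0] = -5.8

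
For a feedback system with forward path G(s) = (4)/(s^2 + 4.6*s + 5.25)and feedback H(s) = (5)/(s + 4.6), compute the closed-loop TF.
Closed-loop T = G/(1+GH).
Numerator: G_num * H_den = 4*s + 18.4.
Denominator: G_den * H_den + G_num * H_num = (s^3 + 9.2*s^2 + 26.41*s + 24.15) + (20) = s^3 + 9.2*s^2 + 26.41*s + 44.15.
T(s) = (4*s + 18.4)/(s^3 + 9.2*s^2 + 26.41*s + 44.15)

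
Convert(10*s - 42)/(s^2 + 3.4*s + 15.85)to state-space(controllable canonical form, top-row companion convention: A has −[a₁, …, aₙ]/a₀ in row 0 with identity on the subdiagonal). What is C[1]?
Reachable canonical form: C = numerator coefficients (right-aligned, zero-padded to length n).
num = 10*s - 42, C = [[10, -42]].
C[1] = -42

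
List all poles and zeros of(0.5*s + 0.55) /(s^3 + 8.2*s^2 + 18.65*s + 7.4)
Set denominator = 0: s^3 + 8.2*s^2 + 18.65*s + 7.4 = (s + 4)(s + 3.7)(s + 0.5) = 0 → Poles: -0.5, -3.7, -4
Set numerator = 0: 0.5*s + 0.55 = 0 → Zeros: -1.1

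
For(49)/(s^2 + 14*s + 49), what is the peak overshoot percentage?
Standard form: ωn²/(s²+2ζωn·s+ωn²) → ωn = 7, ζ = 1.
ζ ≥ 1, so the response is non-oscillatory: peak overshoot = 0%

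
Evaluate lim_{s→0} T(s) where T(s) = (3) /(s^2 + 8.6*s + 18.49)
DC gain = T(0) = num(0)/den(0) = 3/18.49 = 0.1622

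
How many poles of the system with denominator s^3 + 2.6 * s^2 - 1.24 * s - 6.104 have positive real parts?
s^3 + 2.6*s^2 - 1.24*s - 6.104 = (s - 1.4)(s^2 + 4*s + 4.36). Poles: -2 + 0.6j, -2 - 0.6j, 1.4. RHP poles (Re>0): 1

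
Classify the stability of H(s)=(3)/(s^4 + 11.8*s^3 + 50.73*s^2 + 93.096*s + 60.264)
Denominator: s^4 + 11.8*s^3 + 50.73*s^2 + 93.096*s + 60.264 = (s + 3.1)(s + 3.6)(s + 3.6)(s + 1.5). Poles: -1.5, -3.1, -3.6, -3.6. Stable (all poles in LHP)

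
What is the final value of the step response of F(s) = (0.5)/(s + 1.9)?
FVT: lim_{t→∞} y(t) = lim_{s→0} s*Y(s) where Y(s) = F(s)/s.
= lim_{s→0} F(s) = F(0) = num(0)/den(0) = 0.5/1.9 = 0.2632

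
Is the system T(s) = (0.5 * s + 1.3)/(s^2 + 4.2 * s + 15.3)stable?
Denominator: s^2 + 4.2*s + 15.3. Poles: -2.1 + 3.3j, -2.1 - 3.3j. All Re(p)<0: Yes (stable)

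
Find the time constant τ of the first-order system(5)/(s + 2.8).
First-order system: τ = -1/pole. Pole = -2.8. τ = -1/(-2.8) = 0.3571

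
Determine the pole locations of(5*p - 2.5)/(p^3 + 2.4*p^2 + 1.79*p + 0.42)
Set denominator = 0: p^3 + 2.4*p^2 + 1.79*p + 0.42 = (p + 0.7)(p + 1.2)(p + 0.5) = 0 → Poles: -0.5, -0.7, -1.2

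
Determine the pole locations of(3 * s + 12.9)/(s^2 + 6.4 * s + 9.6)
Set denominator = 0: s^2 + 6.4*s + 9.6 = (s + 2.4)(s + 4) = 0 → Poles: -2.4, -4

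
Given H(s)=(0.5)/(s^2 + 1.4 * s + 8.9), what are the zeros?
Numerator is a nonzero constant (0.5) → Zeros: none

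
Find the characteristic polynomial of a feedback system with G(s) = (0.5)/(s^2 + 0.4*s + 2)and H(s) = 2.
Characteristic poly = G_den * H_den + G_num * H_num = (s^2 + 0.4*s + 2) + (1) = s^2 + 0.4*s + 3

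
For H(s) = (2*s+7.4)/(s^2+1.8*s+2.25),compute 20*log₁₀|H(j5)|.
Substitute s = j*5: H(j5) = -0.130897 - 0.491344j.
|H(j5)| = sqrt(Re² + Im²) = 0.5085.
20*log₁₀(0.5085) = -5.87 dB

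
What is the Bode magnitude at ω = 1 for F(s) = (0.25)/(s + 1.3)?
Substitute s = j*1: F(j1) = 0.120818 - 0.0929368j.
|F(j1)| = sqrt(Re² + Im²) = 0.1524.
20*log₁₀(0.1524) = -16.34 dB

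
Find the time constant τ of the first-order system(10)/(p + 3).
First-order system: τ = -1/pole. Pole = -3. τ = -1/(-3) = 0.3333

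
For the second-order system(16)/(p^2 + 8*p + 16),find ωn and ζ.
Standard form: ωn²/(p²+2ζωn·p+ωn²).
const=16=ωn² → ωn=4, p coeff=8=2ζωn → ζ=1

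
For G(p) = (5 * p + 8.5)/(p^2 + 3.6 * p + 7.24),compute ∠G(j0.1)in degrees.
Substitute p = j*0.1: G(j0.1) = 1.17618 + 0.0105911j.
∠G(j0.1) = atan2(Im, Re) = atan2(0.0105911, 1.17618) = 0.52°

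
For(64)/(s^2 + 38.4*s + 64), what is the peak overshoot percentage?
Standard form: ωn²/(s²+2ζωn·s+ωn²) → ωn = 8, ζ = 2.4.
ζ ≥ 1, so the response is non-oscillatory: peak overshoot = 0%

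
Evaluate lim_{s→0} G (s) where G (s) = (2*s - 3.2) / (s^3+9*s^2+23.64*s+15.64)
DC gain = G(0) = num(0)/den(0) = -3.2/15.64 = -0.2046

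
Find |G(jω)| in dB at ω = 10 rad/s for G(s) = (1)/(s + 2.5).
Substitute s = j*10: G(j10) = 0.0235294 - 0.0941176j.
|G(j10)| = sqrt(Re² + Im²) = 0.09701.
20*log₁₀(0.09701) = -20.26 dB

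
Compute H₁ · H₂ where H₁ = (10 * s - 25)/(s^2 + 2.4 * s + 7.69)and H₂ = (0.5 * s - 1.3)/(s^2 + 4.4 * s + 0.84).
Series: H = H₁ · H₂ = (n₁·n₂)/(d₁·d₂).
Num: n₁·n₂ = 5*s^2 - 25.5*s + 32.5. Den: d₁·d₂ = s^4 + 6.8*s^3 + 19.09*s^2 + 35.852*s + 6.4596.
H(s) = (5*s^2 - 25.5*s + 32.5)/(s^4 + 6.8*s^3 + 19.09*s^2 + 35.852*s + 6.4596)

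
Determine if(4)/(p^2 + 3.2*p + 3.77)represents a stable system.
Denominator: p^2 + 3.2*p + 3.77. Poles: -1.6 + 1.1j, -1.6 - 1.1j. All Re(p)<0: Yes (stable)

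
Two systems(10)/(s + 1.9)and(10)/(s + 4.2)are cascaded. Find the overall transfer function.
Series: H = H₁ · H₂ = (n₁·n₂)/(d₁·d₂).
Num: n₁·n₂ = 100. Den: d₁·d₂ = s^2 + 6.1*s + 7.98.
H(s) = (100)/(s^2 + 6.1*s + 7.98)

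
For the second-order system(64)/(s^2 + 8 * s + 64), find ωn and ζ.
Standard form: ωn²/(s²+2ζωn·s+ωn²).
const=64=ωn² → ωn=8, s coeff=8=2ζωn → ζ=0.5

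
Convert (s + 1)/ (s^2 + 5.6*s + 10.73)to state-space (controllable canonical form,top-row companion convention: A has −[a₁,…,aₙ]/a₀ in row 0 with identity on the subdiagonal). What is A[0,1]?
Reachable canonical form for den = s^2 + 5.6*s + 10.73: top row of A = -[a₁,a₂,...,aₙ]/a₀, ones on the subdiagonal, zeros elsewhere.
A = [[-5.6, -10.73], [1, 0]].
A[0,1] = -10.73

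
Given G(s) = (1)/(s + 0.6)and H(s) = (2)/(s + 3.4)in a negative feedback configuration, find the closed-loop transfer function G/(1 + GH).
Closed-loop T = G/(1+GH).
Numerator: G_num * H_den = s + 3.4.
Denominator: G_den * H_den + G_num * H_num = (s^2 + 4*s + 2.04) + (2) = s^2 + 4*s + 4.04.
T(s) = (s + 3.4)/(s^2 + 4*s + 4.04)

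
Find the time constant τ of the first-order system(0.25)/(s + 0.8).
First-order system: τ = -1/pole. Pole = -0.8. τ = -1/(-0.8) = 1.25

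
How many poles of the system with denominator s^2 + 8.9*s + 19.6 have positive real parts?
s^2 + 8.9*s + 19.6 = (s + 4.9)(s + 4). Poles: -4, -4.9. RHP poles (Re>0): 0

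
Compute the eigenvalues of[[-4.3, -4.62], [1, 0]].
Eigenvalues solve det(λI - A) = 0.
Characteristic polynomial: λ^2 + 4.3*λ + 4.62 = 0.
Factor: (λ + 2.2)(λ + 2.1) = 0.
Roots: -2.1, -2.2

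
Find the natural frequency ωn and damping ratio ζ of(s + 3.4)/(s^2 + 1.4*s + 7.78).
Underdamped: complex pole -0.7 + 2.7j. ωn = |pole| = 2.789, ζ = -Re(pole)/ωn = 0.251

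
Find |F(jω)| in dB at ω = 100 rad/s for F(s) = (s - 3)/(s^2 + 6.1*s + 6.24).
Substitute s = j*100: F(j100) = 0.000907568 - 0.00995085j.
|F(j100)| = sqrt(Re² + Im²) = 0.009992.
20*log₁₀(0.009992) = -40.01 dB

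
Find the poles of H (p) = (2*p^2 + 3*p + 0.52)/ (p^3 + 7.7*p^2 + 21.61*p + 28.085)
Set denominator = 0: p^3 + 7.7*p^2 + 21.61*p + 28.085 = (p + 4.1)(p^2 + 3.6*p + 6.85) = 0 → Poles: -1.8 + 1.9j, -1.8 - 1.9j, -4.1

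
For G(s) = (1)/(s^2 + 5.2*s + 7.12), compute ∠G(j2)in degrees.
Substitute s = j*2: G(j2) = 0.0264644 - 0.0882145j.
∠G(j2) = atan2(Im, Re) = atan2(-0.0882145, 0.0264644) = -73.30°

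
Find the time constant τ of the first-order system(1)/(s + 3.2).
First-order system: τ = -1/pole. Pole = -3.2. τ = -1/(-3.2) = 0.3125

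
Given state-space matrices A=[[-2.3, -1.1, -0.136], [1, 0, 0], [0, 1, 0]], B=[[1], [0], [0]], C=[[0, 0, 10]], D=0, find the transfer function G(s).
G(s) = C(sI - A)⁻¹B + D.
Characteristic polynomial det(sI - A) = s^3 + 2.3*s^2 + 1.1*s + 0.136.
Numerator from C·adj(sI-A)·B + D·det(sI-A) = 10.
G(s) = (10)/(s^3 + 2.3*s^2 + 1.1*s + 0.136)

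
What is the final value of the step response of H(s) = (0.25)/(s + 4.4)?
FVT: lim_{t→∞} y(t) = lim_{s→0} s*Y(s) where Y(s) = H(s)/s.
= lim_{s→0} H(s) = H(0) = num(0)/den(0) = 0.25/4.4 = 0.05682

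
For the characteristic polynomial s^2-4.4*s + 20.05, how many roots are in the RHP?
Poles: 2.2 + 3.9j, 2.2 - 3.9j. RHP poles (Re>0): 2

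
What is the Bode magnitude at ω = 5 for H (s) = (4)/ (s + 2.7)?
Substitute s = j*5: H(j5) = 0.334469 - 0.619387j.
|H(j5)| = sqrt(Re² + Im²) = 0.7039.
20*log₁₀(0.7039) = -3.05 dB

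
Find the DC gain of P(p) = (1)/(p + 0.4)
DC gain = P(0) = num(0)/den(0) = 1/0.4 = 2.5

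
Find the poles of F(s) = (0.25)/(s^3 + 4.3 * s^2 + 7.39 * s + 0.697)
Set denominator = 0: s^3 + 4.3*s^2 + 7.39*s + 0.697 = (s + 0.1)(s^2 + 4.2*s + 6.97) = 0 → Poles: -0.1, -2.1 + 1.6j, -2.1 - 1.6j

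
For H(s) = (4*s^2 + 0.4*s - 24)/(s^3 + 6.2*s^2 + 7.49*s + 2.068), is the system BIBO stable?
Denominator: s^3 + 6.2*s^2 + 7.49*s + 2.068 = (s + 1.1)(s + 0.4)(s + 4.7). Poles: -0.4, -1.1, -4.7. All Re(p)<0: Yes (stable)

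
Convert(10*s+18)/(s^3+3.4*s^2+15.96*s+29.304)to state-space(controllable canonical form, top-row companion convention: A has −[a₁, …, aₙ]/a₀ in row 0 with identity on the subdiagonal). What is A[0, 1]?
Reachable canonical form for den = s^3 + 3.4*s^2 + 15.96*s + 29.304: top row of A = -[a₁,a₂,...,aₙ]/a₀, ones on the subdiagonal, zeros elsewhere.
A = [[-3.4, -15.96, -29.304], [1, 0, 0], [0, 1, 0]].
A[0,1] = -15.96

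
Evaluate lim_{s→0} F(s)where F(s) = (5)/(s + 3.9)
DC gain = F(0) = num(0)/den(0) = 5/3.9 = 1.282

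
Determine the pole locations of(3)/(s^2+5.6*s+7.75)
Set denominator = 0: s^2 + 5.6*s + 7.75 = (s + 2.5)(s + 3.1) = 0 → Poles: -2.5, -3.1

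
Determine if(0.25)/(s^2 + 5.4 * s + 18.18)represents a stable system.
Denominator: s^2 + 5.4*s + 18.18. Poles: -2.7 + 3.3j, -2.7 - 3.3j. All Re(p)<0: Yes (stable)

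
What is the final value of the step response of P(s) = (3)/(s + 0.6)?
FVT: lim_{t→∞} y(t) = lim_{s→0} s*Y(s) where Y(s) = P(s)/s.
= lim_{s→0} P(s) = P(0) = num(0)/den(0) = 3/0.6 = 5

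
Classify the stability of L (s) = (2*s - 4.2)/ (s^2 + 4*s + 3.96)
Denominator: s^2 + 4*s + 3.96 = (s + 2.2)(s + 1.8). Poles: -1.8, -2.2. Stable (all poles in LHP)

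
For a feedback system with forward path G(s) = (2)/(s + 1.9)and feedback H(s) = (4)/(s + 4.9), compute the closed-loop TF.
Closed-loop T = G/(1+GH).
Numerator: G_num * H_den = 2*s + 9.8.
Denominator: G_den * H_den + G_num * H_num = (s^2 + 6.8*s + 9.31) + (8) = s^2 + 6.8*s + 17.31.
T(s) = (2*s + 9.8)/(s^2 + 6.8*s + 17.31)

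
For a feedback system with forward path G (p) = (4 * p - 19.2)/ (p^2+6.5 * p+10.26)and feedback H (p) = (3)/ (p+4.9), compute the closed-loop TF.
Closed-loop T = G/(1+GH).
Numerator: G_num * H_den = 4*p^2 + 0.4*p - 94.08.
Denominator: G_den * H_den + G_num * H_num = (p^3 + 11.4*p^2 + 42.11*p + 50.274) + (12*p - 57.6) = p^3 + 11.4*p^2 + 54.11*p - 7.326.
T(p) = (4*p^2 + 0.4*p - 94.08)/(p^3 + 11.4*p^2 + 54.11*p - 7.326)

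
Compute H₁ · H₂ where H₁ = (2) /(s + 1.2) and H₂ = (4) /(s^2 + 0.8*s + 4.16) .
Series: H = H₁ · H₂ = (n₁·n₂)/(d₁·d₂).
Num: n₁·n₂ = 8. Den: d₁·d₂ = s^3 + 2*s^2 + 5.12*s + 4.992.
H(s) = (8)/(s^3 + 2*s^2 + 5.12*s + 4.992)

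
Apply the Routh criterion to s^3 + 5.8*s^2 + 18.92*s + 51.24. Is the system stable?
Routh array:
s^3: [1, 18.92]; s^2: [5.8, 51.24]; s^1: [10.0855]; s^0: [51.24]
First column: [1, 5.8, 10.0855, 51.24]. Sign changes = 0.
Yes, stable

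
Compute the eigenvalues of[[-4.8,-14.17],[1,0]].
Eigenvalues solve det(λI - A) = 0.
Characteristic polynomial: λ^2 + 4.8*λ + 14.17 = 0.
Roots: -2.4 + 2.9j, -2.4 - 2.9j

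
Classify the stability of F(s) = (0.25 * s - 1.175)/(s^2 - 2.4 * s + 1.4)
Denominator: s^2 - 2.4*s + 1.4 = (s - 1)(s - 1.4). Poles: 1, 1.4. Unstable (2 pole(s) in RHP)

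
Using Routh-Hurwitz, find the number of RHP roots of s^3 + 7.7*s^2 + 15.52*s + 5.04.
Routh array:
s^3: [1, 15.52]; s^2: [7.7, 5.04]; s^1: [14.8655]; s^0: [5.04]
First column: [1, 7.7, 14.8655, 5.04]. Sign changes = RHP roots = 0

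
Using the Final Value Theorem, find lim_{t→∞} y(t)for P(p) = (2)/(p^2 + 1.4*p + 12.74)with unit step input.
FVT: lim_{t→∞} y(t) = lim_{p→0} p*Y(p) where Y(p) = P(p)/p.
= lim_{p→0} P(p) = P(0) = num(0)/den(0) = 2/12.74 = 0.157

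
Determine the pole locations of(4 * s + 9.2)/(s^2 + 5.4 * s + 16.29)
Set denominator = 0: s^2 + 5.4*s + 16.29 = 0 → Poles: -2.7 + 3j, -2.7 - 3j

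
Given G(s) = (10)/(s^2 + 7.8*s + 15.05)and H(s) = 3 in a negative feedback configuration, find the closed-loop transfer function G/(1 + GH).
Closed-loop T = G/(1+GH).
Numerator: G_num * H_den = 10.
Denominator: G_den * H_den + G_num * H_num = (s^2 + 7.8*s + 15.05) + (30) = s^2 + 7.8*s + 45.05.
T(s) = (10)/(s^2 + 7.8*s + 45.05)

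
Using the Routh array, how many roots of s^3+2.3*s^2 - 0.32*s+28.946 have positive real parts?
Routh array:
s^3: [1, -0.32]; s^2: [2.3, 28.946]; s^1: [-12.9052]; s^0: [28.946]
First column: [1, 2.3, -12.9052, 28.946]. Sign changes = RHP roots = 2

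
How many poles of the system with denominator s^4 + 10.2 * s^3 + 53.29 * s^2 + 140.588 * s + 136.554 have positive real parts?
s^4 + 10.2*s^3 + 53.29*s^2 + 140.588*s + 136.554 = (s + 2.2)(s + 3)(s^2 + 5*s + 20.69). Poles: -2.2, -2.5 + 3.8j, -2.5 - 3.8j, -3. RHP poles (Re>0): 0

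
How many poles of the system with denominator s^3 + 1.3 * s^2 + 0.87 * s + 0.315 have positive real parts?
s^3 + 1.3*s^2 + 0.87*s + 0.315 = (s + 0.7)(s^2 + 0.6*s + 0.45). Poles: -0.3 + 0.6j, -0.3 - 0.6j, -0.7. RHP poles (Re>0): 0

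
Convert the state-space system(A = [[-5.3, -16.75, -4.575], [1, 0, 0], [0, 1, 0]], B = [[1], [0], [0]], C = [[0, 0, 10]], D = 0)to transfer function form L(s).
L(s) = C(sI - A)⁻¹B + D.
Characteristic polynomial det(sI - A) = s^3 + 5.3*s^2 + 16.75*s + 4.575.
Numerator from C·adj(sI-A)·B + D·det(sI-A) = 10.
L(s) = (10)/(s^3 + 5.3*s^2 + 16.75*s + 4.575)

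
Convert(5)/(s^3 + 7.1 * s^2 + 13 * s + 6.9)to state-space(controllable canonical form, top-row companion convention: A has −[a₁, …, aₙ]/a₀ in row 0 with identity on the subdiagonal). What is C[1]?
Reachable canonical form: C = numerator coefficients (right-aligned, zero-padded to length n).
num = 5, C = [[0, 0, 5]].
C[1] = 0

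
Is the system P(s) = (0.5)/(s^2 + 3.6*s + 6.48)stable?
Denominator: s^2 + 3.6*s + 6.48. Poles: -1.8 + 1.8j, -1.8 - 1.8j. All Re(p)<0: Yes (stable)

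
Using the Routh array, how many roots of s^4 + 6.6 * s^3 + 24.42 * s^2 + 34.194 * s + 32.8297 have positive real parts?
Routh array:
s^4: [1, 24.42, 32.8297]; s^3: [6.6, 34.194]; s^2: [19.2391, 32.8297]; s^1: [22.9317]; s^0: [32.8297]
First column: [1, 6.6, 19.2391, 22.9317, 32.8297]. Sign changes = RHP roots = 0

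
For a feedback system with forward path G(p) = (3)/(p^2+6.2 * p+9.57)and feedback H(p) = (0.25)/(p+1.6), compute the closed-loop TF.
Closed-loop T = G/(1+GH).
Numerator: G_num * H_den = 3*p + 4.8.
Denominator: G_den * H_den + G_num * H_num = (p^3 + 7.8*p^2 + 19.49*p + 15.312) + (0.75) = p^3 + 7.8*p^2 + 19.49*p + 16.062.
T(p) = (3*p + 4.8)/(p^3 + 7.8*p^2 + 19.49*p + 16.062)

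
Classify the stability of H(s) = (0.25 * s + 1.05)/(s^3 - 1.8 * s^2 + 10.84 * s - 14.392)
Denominator: s^3 - 1.8*s^2 + 10.84*s - 14.392 = (s - 1.4)(s^2 - 0.4*s + 10.28). Poles: 0.2 + 3.2j, 0.2 - 3.2j, 1.4. Unstable (3 pole(s) in RHP)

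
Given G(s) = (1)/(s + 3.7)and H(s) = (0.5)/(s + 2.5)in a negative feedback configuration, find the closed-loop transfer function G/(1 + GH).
Closed-loop T = G/(1+GH).
Numerator: G_num * H_den = s + 2.5.
Denominator: G_den * H_den + G_num * H_num = (s^2 + 6.2*s + 9.25) + (0.5) = s^2 + 6.2*s + 9.75.
T(s) = (s + 2.5)/(s^2 + 6.2*s + 9.75)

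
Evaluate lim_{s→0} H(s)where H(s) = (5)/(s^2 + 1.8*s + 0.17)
DC gain = H(0) = num(0)/den(0) = 5/0.17 = 29.41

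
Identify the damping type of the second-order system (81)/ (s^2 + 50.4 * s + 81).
Standard form: ωn²/(s²+2ζωn·s+ωn²) gives ωn=9, ζ=2.8.
Overdamped (ζ = 2.8 > 1)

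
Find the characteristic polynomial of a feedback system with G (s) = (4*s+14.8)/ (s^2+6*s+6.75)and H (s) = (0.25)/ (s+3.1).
Characteristic poly = G_den * H_den + G_num * H_num = (s^3 + 9.1*s^2 + 25.35*s + 20.925) + (s + 3.7) = s^3 + 9.1*s^2 + 26.35*s + 24.625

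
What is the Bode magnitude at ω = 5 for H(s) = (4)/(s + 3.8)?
Substitute s = j*5: H(j5) = 0.385396 - 0.507099j.
|H(j5)| = sqrt(Re² + Im²) = 0.6369.
20*log₁₀(0.6369) = -3.92 dB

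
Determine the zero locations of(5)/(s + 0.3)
Numerator is a nonzero constant (5) → Zeros: none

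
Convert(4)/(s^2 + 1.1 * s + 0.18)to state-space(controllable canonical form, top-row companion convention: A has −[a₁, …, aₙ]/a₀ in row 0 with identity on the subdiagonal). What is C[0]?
Reachable canonical form: C = numerator coefficients (right-aligned, zero-padded to length n).
num = 4, C = [[0, 4]].
C[0] = 0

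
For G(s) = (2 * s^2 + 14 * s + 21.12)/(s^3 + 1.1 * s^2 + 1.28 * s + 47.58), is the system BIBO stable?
Denominator: s^3 + 1.1*s^2 + 1.28*s + 47.58 = (s + 3.9)(s^2 - 2.8*s + 12.2). Poles: -3.9, 1.4 + 3.2j, 1.4 - 3.2j. All Re(p)<0: No (unstable)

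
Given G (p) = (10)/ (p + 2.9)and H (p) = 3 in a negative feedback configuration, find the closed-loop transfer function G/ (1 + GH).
Closed-loop T = G/(1+GH).
Numerator: G_num * H_den = 10.
Denominator: G_den * H_den + G_num * H_num = (p + 2.9) + (30) = p + 32.9.
T(p) = (10)/(p + 32.9)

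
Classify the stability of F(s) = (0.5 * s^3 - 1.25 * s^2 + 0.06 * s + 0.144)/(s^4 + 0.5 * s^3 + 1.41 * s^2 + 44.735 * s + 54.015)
Denominator: s^4 + 0.5*s^3 + 1.41*s^2 + 44.735*s + 54.015 = (s + 3)(s + 1.3)(s^2 - 3.8*s + 13.85). Poles: -1.3, -3, 1.9 + 3.2j, 1.9 - 3.2j. Unstable (2 pole(s) in RHP)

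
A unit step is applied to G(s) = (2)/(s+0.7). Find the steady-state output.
FVT: lim_{t→∞} y(t) = lim_{s→0} s*Y(s) where Y(s) = G(s)/s.
= lim_{s→0} G(s) = G(0) = num(0)/den(0) = 2/0.7 = 2.857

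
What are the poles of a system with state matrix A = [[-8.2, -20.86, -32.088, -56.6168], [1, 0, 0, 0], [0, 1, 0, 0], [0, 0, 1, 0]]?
Eigenvalues solve det(λI - A) = 0.
Characteristic polynomial: λ^4 + 8.2*λ^3 + 20.86*λ^2 + 32.088*λ + 56.6168 = 0.
Factor: (λ + 3.4)(λ + 4.6)(λ^2 + 0.2*λ + 3.62) = 0.
Roots: -0.1 + 1.9j, -0.1 - 1.9j, -3.4, -4.6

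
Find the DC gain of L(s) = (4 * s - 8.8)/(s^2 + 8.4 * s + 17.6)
DC gain = L(0) = num(0)/den(0) = -8.8/17.6 = -0.5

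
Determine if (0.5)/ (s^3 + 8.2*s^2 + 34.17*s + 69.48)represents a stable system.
Denominator: s^3 + 8.2*s^2 + 34.17*s + 69.48 = (s + 4)(s^2 + 4.2*s + 17.37). Poles: -2.1 + 3.6j, -2.1 - 3.6j, -4. All Re(p)<0: Yes (stable)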